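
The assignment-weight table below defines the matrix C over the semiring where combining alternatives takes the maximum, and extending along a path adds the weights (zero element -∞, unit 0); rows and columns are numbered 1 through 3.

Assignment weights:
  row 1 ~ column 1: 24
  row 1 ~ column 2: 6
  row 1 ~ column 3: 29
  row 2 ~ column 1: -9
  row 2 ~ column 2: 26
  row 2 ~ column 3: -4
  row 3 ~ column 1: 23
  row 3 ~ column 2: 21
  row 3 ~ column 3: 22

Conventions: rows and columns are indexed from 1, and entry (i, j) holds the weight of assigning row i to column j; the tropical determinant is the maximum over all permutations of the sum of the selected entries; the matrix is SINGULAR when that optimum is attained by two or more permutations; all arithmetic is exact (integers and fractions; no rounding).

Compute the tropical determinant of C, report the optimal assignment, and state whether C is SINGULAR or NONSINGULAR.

σ = (1, 2, 3): 24 + 26 + 22 = 72
σ = (1, 3, 2): 24 + (-4) + 21 = 41
σ = (2, 1, 3): 6 + (-9) + 22 = 19
σ = (2, 3, 1): 6 + (-4) + 23 = 25
σ = (3, 1, 2): 29 + (-9) + 21 = 41
σ = (3, 2, 1): 29 + 26 + 23 = 78
Optimal value attained by: σ = (3, 2, 1).
Answer: det⊕(C) = 78; verdict: NONSINGULAR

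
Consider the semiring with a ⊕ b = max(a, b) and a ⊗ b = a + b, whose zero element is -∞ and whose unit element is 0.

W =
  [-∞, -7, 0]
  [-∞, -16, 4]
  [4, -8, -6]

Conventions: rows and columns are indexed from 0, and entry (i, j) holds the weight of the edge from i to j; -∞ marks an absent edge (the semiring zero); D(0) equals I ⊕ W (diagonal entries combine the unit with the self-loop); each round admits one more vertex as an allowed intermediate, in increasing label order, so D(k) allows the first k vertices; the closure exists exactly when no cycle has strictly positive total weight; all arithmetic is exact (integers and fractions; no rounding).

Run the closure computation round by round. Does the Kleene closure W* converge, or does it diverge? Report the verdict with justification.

D(0):
  [0, -7, 0]
  [-∞, 0, 4]
  [4, -8, 0]
Detection: at round 1, diagonal entry (2, 2) turns strictly positive.
Key observation: the cycle 2->0->2 has total weight 4 + 0, which is strictly positive.
Answer: DIVERGES — positive cycle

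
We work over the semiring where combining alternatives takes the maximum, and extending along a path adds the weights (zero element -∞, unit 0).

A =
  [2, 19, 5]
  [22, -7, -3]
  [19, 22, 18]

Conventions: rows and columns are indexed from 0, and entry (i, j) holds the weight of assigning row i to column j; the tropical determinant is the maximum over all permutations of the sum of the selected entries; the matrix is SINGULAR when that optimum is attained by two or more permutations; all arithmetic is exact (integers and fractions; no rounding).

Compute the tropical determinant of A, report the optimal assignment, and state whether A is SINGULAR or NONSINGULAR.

σ = (0, 1, 2): 2 + (-7) + 18 = 13
σ = (0, 2, 1): 2 + (-3) + 22 = 21
σ = (1, 0, 2): 19 + 22 + 18 = 59
σ = (1, 2, 0): 19 + (-3) + 19 = 35
σ = (2, 0, 1): 5 + 22 + 22 = 49
σ = (2, 1, 0): 5 + (-7) + 19 = 17
Optimal value attained by: σ = (1, 0, 2).
Answer: det⊕(A) = 59; verdict: NONSINGULAR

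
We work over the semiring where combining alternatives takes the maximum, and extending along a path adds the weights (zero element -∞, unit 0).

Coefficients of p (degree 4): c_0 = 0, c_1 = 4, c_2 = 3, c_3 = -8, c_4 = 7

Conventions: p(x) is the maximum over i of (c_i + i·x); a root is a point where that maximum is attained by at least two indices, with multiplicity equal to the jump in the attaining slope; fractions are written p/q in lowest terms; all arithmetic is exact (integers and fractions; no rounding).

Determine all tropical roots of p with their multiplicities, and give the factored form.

hull edge (i=0, c=0) to (i=1, c=4): slope 4, span 1
hull edge (i=1, c=4) to (i=4, c=7): slope 1, span 3
Factored form: p(x) = 7 ⊗ (x ⊕ (-4)) ⊗ (x ⊕ (-1)) ⊗ (x ⊕ (-1)) ⊗ (x ⊕ (-1))
Answer: roots = -4 (mult 1), -1 (mult 3)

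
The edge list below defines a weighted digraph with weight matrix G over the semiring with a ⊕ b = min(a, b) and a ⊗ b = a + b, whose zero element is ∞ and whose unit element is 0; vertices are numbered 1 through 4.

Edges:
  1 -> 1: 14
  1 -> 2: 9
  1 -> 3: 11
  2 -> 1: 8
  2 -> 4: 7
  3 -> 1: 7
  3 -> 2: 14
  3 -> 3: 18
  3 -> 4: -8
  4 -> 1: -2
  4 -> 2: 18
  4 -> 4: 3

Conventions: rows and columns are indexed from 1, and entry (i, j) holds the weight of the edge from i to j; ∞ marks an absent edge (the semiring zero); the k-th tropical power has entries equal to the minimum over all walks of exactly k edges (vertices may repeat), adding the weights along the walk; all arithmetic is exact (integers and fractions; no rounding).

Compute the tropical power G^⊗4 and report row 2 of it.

G^⊗2:
  [17, 23, 25, 3]
  [5, 17, 19, 10]
  [-10, 10, 18, -5]
  [1, 7, 9, 6]
G^⊗3:
  [1, 21, 28, 6]
  [8, 14, 16, 11]
  [-7, -1, 1, -2]
  [4, 10, 12, 1]
G^⊗4:
  [4, 10, 12, 9]
  [9, 17, 19, 8]
  [-4, 2, 4, -7]
  [-1, 13, 15, 4]
Answer: row 2 of G^⊗4 = [9, 17, 19, 8]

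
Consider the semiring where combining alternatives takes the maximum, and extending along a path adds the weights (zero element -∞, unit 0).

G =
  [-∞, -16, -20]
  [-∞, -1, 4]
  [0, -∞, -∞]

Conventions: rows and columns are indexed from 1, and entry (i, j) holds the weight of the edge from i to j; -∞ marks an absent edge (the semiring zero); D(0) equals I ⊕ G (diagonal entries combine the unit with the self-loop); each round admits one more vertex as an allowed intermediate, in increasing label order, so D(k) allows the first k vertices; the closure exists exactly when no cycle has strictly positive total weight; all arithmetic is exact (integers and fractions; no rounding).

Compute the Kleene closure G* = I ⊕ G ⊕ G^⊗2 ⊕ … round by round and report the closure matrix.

D(0):
  [0, -16, -20]
  [-∞, 0, 4]
  [0, -∞, 0]
D(1):
  [0, -16, -20]
  [-∞, 0, 4]
  [0, -16, 0]
D(2):
  [0, -16, -12]
  [-∞, 0, 4]
  [0, -16, 0]
D(3):
  [0, -16, -12]
  [4, 0, 4]
  [0, -16, 0]
Answer: G* = [[0, -16, -12], [4, 0, 4], [0, -16, 0]]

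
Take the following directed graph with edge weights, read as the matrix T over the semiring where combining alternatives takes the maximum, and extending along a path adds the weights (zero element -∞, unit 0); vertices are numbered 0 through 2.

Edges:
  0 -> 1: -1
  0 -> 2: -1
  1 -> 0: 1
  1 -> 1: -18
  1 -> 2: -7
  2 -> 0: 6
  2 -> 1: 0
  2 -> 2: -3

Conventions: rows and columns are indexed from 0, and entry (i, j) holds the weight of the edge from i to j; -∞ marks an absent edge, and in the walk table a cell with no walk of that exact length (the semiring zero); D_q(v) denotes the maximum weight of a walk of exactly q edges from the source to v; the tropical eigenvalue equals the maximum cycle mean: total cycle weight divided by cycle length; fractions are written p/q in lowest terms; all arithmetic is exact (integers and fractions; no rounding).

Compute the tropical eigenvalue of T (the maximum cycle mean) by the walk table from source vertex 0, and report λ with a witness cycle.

q=0: [0, -∞, -∞]
q=1: [-∞, -1, -1]
q=2: [5, -1, -4]
q=3: [2, 4, 4]
Optimal cycle mean attained by: cycle 0->2->0, total (-1) + 6, length 2.
Answer: λ = 5/2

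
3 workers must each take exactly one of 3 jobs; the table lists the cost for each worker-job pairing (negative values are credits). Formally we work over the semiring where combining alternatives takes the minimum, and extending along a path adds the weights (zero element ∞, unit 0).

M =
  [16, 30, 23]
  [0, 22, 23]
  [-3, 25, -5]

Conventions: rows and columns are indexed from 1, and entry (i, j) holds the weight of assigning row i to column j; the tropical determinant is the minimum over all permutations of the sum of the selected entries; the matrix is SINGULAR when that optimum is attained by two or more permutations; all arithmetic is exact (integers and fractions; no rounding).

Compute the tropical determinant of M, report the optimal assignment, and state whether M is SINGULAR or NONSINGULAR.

σ = (1, 2, 3): 16 + 22 + (-5) = 33
σ = (1, 3, 2): 16 + 23 + 25 = 64
σ = (2, 1, 3): 30 + 0 + (-5) = 25
σ = (2, 3, 1): 30 + 23 + (-3) = 50
σ = (3, 1, 2): 23 + 0 + 25 = 48
σ = (3, 2, 1): 23 + 22 + (-3) = 42
Optimal value attained by: σ = (2, 1, 3).
Answer: det⊕(M) = 25; verdict: NONSINGULAR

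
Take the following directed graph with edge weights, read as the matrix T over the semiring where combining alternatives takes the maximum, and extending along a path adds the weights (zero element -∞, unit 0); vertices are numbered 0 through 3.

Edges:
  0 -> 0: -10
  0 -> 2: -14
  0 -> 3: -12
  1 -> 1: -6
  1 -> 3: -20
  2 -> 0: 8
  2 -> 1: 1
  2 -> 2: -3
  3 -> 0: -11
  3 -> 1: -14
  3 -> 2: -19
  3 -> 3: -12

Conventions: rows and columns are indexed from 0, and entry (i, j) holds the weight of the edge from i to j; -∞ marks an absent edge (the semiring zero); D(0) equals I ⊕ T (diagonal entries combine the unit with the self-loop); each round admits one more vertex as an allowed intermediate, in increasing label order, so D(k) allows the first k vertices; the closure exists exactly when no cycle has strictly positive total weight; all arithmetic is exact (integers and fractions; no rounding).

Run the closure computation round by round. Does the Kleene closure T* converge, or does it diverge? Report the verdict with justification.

D(0):
  [0, -∞, -14, -12]
  [-∞, 0, -∞, -20]
  [8, 1, 0, -∞]
  [-11, -14, -19, 0]
D(1):
  [0, -∞, -14, -12]
  [-∞, 0, -∞, -20]
  [8, 1, 0, -4]
  [-11, -14, -19, 0]
D(2):
  [0, -∞, -14, -12]
  [-∞, 0, -∞, -20]
  [8, 1, 0, -4]
  [-11, -14, -19, 0]
D(3):
  [0, -13, -14, -12]
  [-∞, 0, -∞, -20]
  [8, 1, 0, -4]
  [-11, -14, -19, 0]
D(4):
  [0, -13, -14, -12]
  [-31, 0, -39, -20]
  [8, 1, 0, -4]
  [-11, -14, -19, 0]
Key observation: every diagonal entry stays at the unit through all rounds, so no improving cycle exists.
Answer: CONVERGES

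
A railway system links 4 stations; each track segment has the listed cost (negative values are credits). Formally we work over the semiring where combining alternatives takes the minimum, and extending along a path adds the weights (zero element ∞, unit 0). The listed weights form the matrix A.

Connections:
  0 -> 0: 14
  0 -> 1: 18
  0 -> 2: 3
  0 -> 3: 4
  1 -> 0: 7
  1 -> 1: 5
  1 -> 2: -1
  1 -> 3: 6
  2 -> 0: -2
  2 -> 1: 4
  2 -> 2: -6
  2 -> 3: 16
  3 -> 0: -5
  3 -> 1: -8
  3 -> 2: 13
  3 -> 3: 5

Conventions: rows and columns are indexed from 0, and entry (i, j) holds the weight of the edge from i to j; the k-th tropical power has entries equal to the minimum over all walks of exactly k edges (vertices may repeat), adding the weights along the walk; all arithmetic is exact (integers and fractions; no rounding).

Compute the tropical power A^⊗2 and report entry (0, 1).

A^⊗2:
  [-1, -4, -3, 9]
  [-3, -2, -7, 11]
  [-8, -2, -12, 2]
  [-1, -3, -9, -2]
Key observation: the optimum is the walk 0->3->1, with weight 4 + (-8) = -4.
Optimal value attained by: walk 0->3->1.
Answer: (A^⊗2)[0][1] = -4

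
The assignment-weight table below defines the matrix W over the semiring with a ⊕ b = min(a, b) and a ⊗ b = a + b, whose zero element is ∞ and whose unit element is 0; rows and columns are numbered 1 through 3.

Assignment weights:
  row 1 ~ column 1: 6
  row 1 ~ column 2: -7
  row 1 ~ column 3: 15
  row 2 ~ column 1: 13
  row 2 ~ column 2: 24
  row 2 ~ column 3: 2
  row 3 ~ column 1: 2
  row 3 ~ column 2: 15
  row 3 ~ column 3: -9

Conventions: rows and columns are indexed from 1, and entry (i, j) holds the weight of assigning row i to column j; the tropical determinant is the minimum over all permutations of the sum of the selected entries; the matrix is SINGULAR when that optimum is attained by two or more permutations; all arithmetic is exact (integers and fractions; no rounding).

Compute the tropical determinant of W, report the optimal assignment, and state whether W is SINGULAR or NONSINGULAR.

σ = (1, 2, 3): 6 + 24 + (-9) = 21
σ = (1, 3, 2): 6 + 2 + 15 = 23
σ = (2, 1, 3): (-7) + 13 + (-9) = -3
σ = (2, 3, 1): (-7) + 2 + 2 = -3
σ = (3, 1, 2): 15 + 13 + 15 = 43
σ = (3, 2, 1): 15 + 24 + 2 = 41
Optimal value attained by: σ = (2, 1, 3).
Answer: det⊕(W) = -3; verdict: SINGULAR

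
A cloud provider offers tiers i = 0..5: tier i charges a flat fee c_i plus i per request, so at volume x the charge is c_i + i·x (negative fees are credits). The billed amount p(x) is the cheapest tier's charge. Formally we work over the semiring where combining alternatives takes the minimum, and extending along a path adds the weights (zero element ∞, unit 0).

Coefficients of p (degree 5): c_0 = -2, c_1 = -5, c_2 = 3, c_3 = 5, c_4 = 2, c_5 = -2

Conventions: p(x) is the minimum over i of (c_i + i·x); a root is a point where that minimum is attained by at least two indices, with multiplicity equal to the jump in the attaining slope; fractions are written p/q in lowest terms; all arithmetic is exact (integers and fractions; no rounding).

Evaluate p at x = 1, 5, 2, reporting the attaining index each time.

p(1) = min(-2+0·1=-2, -5+1·1=-4, 3+2·1=5, 5+3·1=8, 2+4·1=6, -2+5·1=3) = -4 (attained by i=1)
p(5) = min(-2+0·5=-2, -5+1·5=0, 3+2·5=13, 5+3·5=20, 2+4·5=22, -2+5·5=23) = -2 (attained by i=0)
p(2) = min(-2+0·2=-2, -5+1·2=-3, 3+2·2=7, 5+3·2=11, 2+4·2=10, -2+5·2=8) = -3 (attained by i=1)
Answer: p(1) = -4; p(5) = -2; p(2) = -3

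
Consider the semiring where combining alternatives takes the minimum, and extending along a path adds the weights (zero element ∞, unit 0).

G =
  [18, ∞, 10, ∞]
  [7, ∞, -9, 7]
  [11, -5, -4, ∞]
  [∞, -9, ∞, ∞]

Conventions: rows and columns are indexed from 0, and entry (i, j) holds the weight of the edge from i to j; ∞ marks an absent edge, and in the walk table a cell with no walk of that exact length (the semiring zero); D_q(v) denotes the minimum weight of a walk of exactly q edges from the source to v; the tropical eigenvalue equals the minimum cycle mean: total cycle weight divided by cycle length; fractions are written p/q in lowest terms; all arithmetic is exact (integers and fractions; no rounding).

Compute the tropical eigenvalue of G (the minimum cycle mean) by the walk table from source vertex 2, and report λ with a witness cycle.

q=0: [∞, ∞, 0, ∞]
q=1: [11, -5, -4, ∞]
q=2: [2, -9, -14, 2]
q=3: [-3, -19, -18, -2]
q=4: [-12, -23, -28, -12]
Optimal cycle mean attained by: cycle 1->2->1, total (-9) + (-5), length 2.
Answer: λ = -7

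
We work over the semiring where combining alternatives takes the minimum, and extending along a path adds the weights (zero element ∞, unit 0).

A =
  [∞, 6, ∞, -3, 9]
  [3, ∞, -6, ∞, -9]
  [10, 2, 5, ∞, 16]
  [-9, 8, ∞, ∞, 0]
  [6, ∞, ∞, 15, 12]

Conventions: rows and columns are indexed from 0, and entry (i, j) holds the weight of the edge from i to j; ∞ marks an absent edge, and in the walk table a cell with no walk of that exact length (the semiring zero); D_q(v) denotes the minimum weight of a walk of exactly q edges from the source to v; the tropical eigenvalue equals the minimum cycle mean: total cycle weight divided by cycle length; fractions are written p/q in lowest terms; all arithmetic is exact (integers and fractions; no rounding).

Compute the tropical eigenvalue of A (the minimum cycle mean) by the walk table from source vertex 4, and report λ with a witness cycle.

q=0: [∞, ∞, ∞, ∞, 0]
q=1: [6, ∞, ∞, 15, 12]
q=2: [6, 12, ∞, 3, 15]
q=3: [-6, 11, 6, 3, 3]
q=4: [-6, 0, 5, -9, 2]
q=5: [-18, -1, -6, -9, -9]
Optimal cycle mean attained by: cycle 0->3->0, total (-3) + (-9), length 2.
Answer: λ = -6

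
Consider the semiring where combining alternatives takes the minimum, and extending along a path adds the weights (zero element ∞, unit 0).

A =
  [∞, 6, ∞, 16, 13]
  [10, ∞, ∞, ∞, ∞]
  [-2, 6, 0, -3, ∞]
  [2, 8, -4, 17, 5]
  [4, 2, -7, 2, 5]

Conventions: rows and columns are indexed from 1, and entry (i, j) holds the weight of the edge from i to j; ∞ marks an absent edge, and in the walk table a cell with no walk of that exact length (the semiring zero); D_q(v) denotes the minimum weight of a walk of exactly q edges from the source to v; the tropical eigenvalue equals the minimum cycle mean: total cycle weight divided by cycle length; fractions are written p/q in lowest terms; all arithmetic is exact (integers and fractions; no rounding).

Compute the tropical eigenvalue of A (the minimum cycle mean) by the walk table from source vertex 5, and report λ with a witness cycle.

q=0: [∞, ∞, ∞, ∞, 0]
q=1: [4, 2, -7, 2, 5]
q=2: [-9, -1, -7, -10, 7]
q=3: [-9, -3, -14, -10, -5]
q=4: [-16, -8, -14, -17, -5]
q=5: [-16, -10, -21, -17, -12]
Optimal cycle mean attained by: cycle 3->4->3, total (-3) + (-4), length 2.
Answer: λ = -7/2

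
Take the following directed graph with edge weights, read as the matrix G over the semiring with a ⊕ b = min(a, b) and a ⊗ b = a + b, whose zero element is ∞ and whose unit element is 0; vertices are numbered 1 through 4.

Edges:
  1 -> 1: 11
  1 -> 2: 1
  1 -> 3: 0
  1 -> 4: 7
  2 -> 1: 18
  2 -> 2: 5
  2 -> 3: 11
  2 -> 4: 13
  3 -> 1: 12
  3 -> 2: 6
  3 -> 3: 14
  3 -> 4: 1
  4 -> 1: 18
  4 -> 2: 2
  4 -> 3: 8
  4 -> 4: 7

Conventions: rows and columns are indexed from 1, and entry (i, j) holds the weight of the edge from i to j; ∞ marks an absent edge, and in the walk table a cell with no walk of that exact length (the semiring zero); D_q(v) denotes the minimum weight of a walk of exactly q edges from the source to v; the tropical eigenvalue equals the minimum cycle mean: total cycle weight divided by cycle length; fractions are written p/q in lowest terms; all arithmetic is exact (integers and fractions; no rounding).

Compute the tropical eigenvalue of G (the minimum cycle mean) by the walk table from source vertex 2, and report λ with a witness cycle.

q=0: [∞, 0, ∞, ∞]
q=1: [18, 5, 11, 13]
q=2: [23, 10, 16, 12]
q=3: [28, 14, 20, 17]
q=4: [32, 19, 25, 21]
Optimal cycle mean attained by: cycle 3->4->3, total 1 + 8, length 2.
Answer: λ = 9/2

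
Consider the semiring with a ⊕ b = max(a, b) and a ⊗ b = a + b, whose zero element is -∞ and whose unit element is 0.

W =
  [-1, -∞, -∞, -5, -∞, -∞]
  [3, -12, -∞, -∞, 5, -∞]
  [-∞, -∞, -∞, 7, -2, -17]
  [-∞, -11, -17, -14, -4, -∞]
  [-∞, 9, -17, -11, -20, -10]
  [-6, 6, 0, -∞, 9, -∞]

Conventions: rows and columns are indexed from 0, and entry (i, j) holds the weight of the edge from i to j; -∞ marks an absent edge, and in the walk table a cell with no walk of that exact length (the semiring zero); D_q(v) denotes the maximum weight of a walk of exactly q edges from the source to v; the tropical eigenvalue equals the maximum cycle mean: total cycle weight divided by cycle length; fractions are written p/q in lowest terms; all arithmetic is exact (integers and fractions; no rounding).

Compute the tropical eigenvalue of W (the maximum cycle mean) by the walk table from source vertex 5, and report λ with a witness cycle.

q=0: [-∞, -∞, -∞, -∞, -∞, 0]
q=1: [-6, 6, 0, -∞, 9, -∞]
q=2: [9, 18, -8, 7, 11, -1]
q=3: [21, 20, -1, 4, 23, 1]
q=4: [23, 32, 6, 16, 25, 13]
q=5: [35, 34, 13, 18, 37, 15]
q=6: [37, 46, 20, 30, 39, 27]
Optimal cycle mean attained by: cycle 1->4->1, total 5 + 9, length 2.
Answer: λ = 7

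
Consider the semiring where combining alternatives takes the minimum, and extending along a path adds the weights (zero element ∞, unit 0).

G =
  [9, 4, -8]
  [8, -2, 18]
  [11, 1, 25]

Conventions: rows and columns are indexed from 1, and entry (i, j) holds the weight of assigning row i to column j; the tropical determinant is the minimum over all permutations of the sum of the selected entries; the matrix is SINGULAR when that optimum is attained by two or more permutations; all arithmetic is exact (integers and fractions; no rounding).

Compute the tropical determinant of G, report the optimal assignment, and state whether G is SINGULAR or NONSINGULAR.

σ = (1, 2, 3): 9 + (-2) + 25 = 32
σ = (1, 3, 2): 9 + 18 + 1 = 28
σ = (2, 1, 3): 4 + 8 + 25 = 37
σ = (2, 3, 1): 4 + 18 + 11 = 33
σ = (3, 1, 2): (-8) + 8 + 1 = 1
σ = (3, 2, 1): (-8) + (-2) + 11 = 1
Optimal value attained by: σ = (3, 1, 2).
Answer: det⊕(G) = 1; verdict: SINGULAR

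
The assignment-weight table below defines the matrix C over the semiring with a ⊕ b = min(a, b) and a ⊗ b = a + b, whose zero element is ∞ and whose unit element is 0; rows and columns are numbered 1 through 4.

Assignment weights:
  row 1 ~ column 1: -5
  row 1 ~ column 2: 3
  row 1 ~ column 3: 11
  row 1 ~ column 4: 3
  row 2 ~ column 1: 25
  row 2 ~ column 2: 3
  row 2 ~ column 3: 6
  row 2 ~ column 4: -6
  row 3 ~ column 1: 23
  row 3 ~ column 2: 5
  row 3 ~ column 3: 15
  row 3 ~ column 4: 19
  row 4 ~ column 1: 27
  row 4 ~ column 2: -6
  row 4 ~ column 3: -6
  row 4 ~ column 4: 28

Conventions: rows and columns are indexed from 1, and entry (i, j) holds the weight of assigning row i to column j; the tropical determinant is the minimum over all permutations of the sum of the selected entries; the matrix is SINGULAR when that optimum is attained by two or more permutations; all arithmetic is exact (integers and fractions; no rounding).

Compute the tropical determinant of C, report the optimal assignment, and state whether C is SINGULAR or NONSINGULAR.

σ = (1, 2, 3, 4): (-5) + 3 + 15 + 28 = 41
σ = (1, 2, 4, 3): (-5) + 3 + 19 + (-6) = 11
σ = (1, 3, 2, 4): (-5) + 6 + 5 + 28 = 34
σ = (1, 3, 4, 2): (-5) + 6 + 19 + (-6) = 14
σ = (1, 4, 2, 3): (-5) + (-6) + 5 + (-6) = -12
σ = (1, 4, 3, 2): (-5) + (-6) + 15 + (-6) = -2
σ = (2, 1, 3, 4): 3 + 25 + 15 + 28 = 71
σ = (2, 1, 4, 3): 3 + 25 + 19 + (-6) = 41
σ = (2, 3, 1, 4): 3 + 6 + 23 + 28 = 60
σ = (2, 3, 4, 1): 3 + 6 + 19 + 27 = 55
σ = (2, 4, 1, 3): 3 + (-6) + 23 + (-6) = 14
σ = (2, 4, 3, 1): 3 + (-6) + 15 + 27 = 39
σ = (3, 1, 2, 4): 11 + 25 + 5 + 28 = 69
σ = (3, 1, 4, 2): 11 + 25 + 19 + (-6) = 49
σ = (3, 2, 1, 4): 11 + 3 + 23 + 28 = 65
σ = (3, 2, 4, 1): 11 + 3 + 19 + 27 = 60
σ = (3, 4, 1, 2): 11 + (-6) + 23 + (-6) = 22
σ = (3, 4, 2, 1): 11 + (-6) + 5 + 27 = 37
σ = (4, 1, 2, 3): 3 + 25 + 5 + (-6) = 27
σ = (4, 1, 3, 2): 3 + 25 + 15 + (-6) = 37
σ = (4, 2, 1, 3): 3 + 3 + 23 + (-6) = 23
σ = (4, 2, 3, 1): 3 + 3 + 15 + 27 = 48
σ = (4, 3, 1, 2): 3 + 6 + 23 + (-6) = 26
σ = (4, 3, 2, 1): 3 + 6 + 5 + 27 = 41
Optimal value attained by: σ = (1, 4, 2, 3).
Answer: det⊕(C) = -12; verdict: NONSINGULAR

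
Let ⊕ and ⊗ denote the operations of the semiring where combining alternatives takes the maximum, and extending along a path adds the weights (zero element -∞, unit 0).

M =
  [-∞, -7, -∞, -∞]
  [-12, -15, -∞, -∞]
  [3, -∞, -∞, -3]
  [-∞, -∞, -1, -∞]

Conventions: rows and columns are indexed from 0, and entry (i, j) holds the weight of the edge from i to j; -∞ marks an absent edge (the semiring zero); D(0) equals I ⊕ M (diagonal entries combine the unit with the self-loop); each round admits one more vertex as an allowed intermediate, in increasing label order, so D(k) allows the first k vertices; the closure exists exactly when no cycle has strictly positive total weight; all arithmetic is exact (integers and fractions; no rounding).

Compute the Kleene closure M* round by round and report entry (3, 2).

D(0):
  [0, -7, -∞, -∞]
  [-12, 0, -∞, -∞]
  [3, -∞, 0, -3]
  [-∞, -∞, -1, 0]
D(1):
  [0, -7, -∞, -∞]
  [-12, 0, -∞, -∞]
  [3, -4, 0, -3]
  [-∞, -∞, -1, 0]
D(2):
  [0, -7, -∞, -∞]
  [-12, 0, -∞, -∞]
  [3, -4, 0, -3]
  [-∞, -∞, -1, 0]
D(3):
  [0, -7, -∞, -∞]
  [-12, 0, -∞, -∞]
  [3, -4, 0, -3]
  [2, -5, -1, 0]
D(4):
  [0, -7, -∞, -∞]
  [-12, 0, -∞, -∞]
  [3, -4, 0, -3]
  [2, -5, -1, 0]
Answer: M*[3][2] = -1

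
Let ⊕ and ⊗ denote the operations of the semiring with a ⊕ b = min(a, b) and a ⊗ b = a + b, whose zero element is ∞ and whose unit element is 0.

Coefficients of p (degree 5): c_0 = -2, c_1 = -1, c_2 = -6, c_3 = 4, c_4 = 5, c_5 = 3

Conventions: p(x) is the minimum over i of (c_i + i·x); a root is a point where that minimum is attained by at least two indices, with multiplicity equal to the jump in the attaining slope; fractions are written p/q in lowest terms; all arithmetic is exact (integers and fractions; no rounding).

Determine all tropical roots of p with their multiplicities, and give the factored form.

hull edge (i=0, c=-2) to (i=2, c=-6): slope -2, span 2
hull edge (i=2, c=-6) to (i=5, c=3): slope 3, span 3
Factored form: p(x) = 3 ⊗ (x ⊕ (-3)) ⊗ (x ⊕ (-3)) ⊗ (x ⊕ (-3)) ⊗ (x ⊕ 2) ⊗ (x ⊕ 2)
Answer: roots = -3 (mult 3), 2 (mult 2)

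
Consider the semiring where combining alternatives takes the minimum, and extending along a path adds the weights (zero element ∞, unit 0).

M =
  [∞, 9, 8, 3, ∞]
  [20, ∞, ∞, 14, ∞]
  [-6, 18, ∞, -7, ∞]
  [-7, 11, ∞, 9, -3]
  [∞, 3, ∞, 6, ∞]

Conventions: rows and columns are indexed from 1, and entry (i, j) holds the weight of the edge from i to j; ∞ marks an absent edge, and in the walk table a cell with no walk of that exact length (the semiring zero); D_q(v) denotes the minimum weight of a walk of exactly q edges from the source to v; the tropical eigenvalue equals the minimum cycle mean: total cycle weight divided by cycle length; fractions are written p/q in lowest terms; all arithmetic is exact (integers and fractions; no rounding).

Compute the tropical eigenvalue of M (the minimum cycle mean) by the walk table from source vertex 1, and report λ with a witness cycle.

q=0: [0, ∞, ∞, ∞, ∞]
q=1: [∞, 9, 8, 3, ∞]
q=2: [-4, 14, ∞, 1, 0]
q=3: [-6, 3, 4, -1, -2]
q=4: [-8, 1, 2, -3, -4]
q=5: [-10, -1, 0, -5, -6]
Optimal cycle mean attained by: cycle 1->3->4->1, total 8 + (-7) + (-7), length 3.
Answer: λ = -2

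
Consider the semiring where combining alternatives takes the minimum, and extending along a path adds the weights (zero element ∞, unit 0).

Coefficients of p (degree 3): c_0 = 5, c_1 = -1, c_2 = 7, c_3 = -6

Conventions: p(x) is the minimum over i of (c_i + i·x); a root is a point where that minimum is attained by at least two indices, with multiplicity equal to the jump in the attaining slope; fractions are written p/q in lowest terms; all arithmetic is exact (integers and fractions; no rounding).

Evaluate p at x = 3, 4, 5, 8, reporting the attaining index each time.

p(3) = min(5+0·3=5, -1+1·3=2, 7+2·3=13, -6+3·3=3) = 2 (attained by i=1)
p(4) = min(5+0·4=5, -1+1·4=3, 7+2·4=15, -6+3·4=6) = 3 (attained by i=1)
p(5) = min(5+0·5=5, -1+1·5=4, 7+2·5=17, -6+3·5=9) = 4 (attained by i=1)
p(8) = min(5+0·8=5, -1+1·8=7, 7+2·8=23, -6+3·8=18) = 5 (attained by i=0)
Answer: p(3) = 2; p(4) = 3; p(5) = 4; p(8) = 5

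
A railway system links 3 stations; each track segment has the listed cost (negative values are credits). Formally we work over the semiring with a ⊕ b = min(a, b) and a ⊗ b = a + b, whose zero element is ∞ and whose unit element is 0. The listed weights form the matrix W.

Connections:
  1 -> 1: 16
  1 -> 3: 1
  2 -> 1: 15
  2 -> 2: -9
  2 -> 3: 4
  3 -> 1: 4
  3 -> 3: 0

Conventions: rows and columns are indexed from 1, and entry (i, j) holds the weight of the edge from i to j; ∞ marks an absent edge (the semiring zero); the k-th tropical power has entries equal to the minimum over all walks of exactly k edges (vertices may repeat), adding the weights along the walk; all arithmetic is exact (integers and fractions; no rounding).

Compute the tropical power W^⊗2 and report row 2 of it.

W^⊗2:
  [5, ∞, 1]
  [6, -18, -5]
  [4, ∞, 0]
Answer: row 2 of W^⊗2 = [6, -18, -5]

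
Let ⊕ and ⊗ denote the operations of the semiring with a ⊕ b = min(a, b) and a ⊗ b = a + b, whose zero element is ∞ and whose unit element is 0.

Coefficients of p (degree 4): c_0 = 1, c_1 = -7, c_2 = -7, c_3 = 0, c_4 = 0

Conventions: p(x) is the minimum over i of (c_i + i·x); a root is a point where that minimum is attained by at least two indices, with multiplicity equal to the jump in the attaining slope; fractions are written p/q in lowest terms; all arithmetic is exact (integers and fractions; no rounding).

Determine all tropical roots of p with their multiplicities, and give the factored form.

hull edge (i=0, c=1) to (i=1, c=-7): slope -8, span 1
hull edge (i=1, c=-7) to (i=2, c=-7): slope 0, span 1
hull edge (i=2, c=-7) to (i=4, c=0): slope 7/2, span 2
Factored form: p(x) = 0 ⊗ (x ⊕ (-7/2)) ⊗ (x ⊕ (-7/2)) ⊗ (x ⊕ 0) ⊗ (x ⊕ 8)
Answer: roots = -7/2 (mult 2), 0 (mult 1), 8 (mult 1)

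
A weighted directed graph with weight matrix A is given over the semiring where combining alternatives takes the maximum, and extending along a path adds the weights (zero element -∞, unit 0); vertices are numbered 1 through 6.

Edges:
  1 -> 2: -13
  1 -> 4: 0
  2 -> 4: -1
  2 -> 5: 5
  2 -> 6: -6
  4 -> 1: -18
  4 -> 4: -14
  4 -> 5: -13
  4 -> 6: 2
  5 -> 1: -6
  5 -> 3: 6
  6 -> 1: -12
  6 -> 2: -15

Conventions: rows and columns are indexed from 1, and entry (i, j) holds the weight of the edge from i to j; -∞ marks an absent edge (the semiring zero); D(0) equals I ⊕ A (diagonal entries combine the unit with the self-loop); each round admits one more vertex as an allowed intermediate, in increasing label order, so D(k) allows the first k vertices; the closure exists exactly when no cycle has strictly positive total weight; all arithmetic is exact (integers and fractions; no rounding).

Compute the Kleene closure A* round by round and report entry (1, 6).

D(0):
  [0, -13, -∞, 0, -∞, -∞]
  [-∞, 0, -∞, -1, 5, -6]
  [-∞, -∞, 0, -∞, -∞, -∞]
  [-18, -∞, -∞, 0, -13, 2]
  [-6, -∞, 6, -∞, 0, -∞]
  [-12, -15, -∞, -∞, -∞, 0]
D(1):
  [0, -13, -∞, 0, -∞, -∞]
  [-∞, 0, -∞, -1, 5, -6]
  [-∞, -∞, 0, -∞, -∞, -∞]
  [-18, -31, -∞, 0, -13, 2]
  [-6, -19, 6, -6, 0, -∞]
  [-12, -15, -∞, -12, -∞, 0]
D(2):
  [0, -13, -∞, 0, -8, -19]
  [-∞, 0, -∞, -1, 5, -6]
  [-∞, -∞, 0, -∞, -∞, -∞]
  [-18, -31, -∞, 0, -13, 2]
  [-6, -19, 6, -6, 0, -25]
  [-12, -15, -∞, -12, -10, 0]
D(3):
  [0, -13, -∞, 0, -8, -19]
  [-∞, 0, -∞, -1, 5, -6]
  [-∞, -∞, 0, -∞, -∞, -∞]
  [-18, -31, -∞, 0, -13, 2]
  [-6, -19, 6, -6, 0, -25]
  [-12, -15, -∞, -12, -10, 0]
D(4):
  [0, -13, -∞, 0, -8, 2]
  [-19, 0, -∞, -1, 5, 1]
  [-∞, -∞, 0, -∞, -∞, -∞]
  [-18, -31, -∞, 0, -13, 2]
  [-6, -19, 6, -6, 0, -4]
  [-12, -15, -∞, -12, -10, 0]
D(5):
  [0, -13, -2, 0, -8, 2]
  [-1, 0, 11, -1, 5, 1]
  [-∞, -∞, 0, -∞, -∞, -∞]
  [-18, -31, -7, 0, -13, 2]
  [-6, -19, 6, -6, 0, -4]
  [-12, -15, -4, -12, -10, 0]
D(6):
  [0, -13, -2, 0, -8, 2]
  [-1, 0, 11, -1, 5, 1]
  [-∞, -∞, 0, -∞, -∞, -∞]
  [-10, -13, -2, 0, -8, 2]
  [-6, -19, 6, -6, 0, -4]
  [-12, -15, -4, -12, -10, 0]
Answer: A*[1][6] = 2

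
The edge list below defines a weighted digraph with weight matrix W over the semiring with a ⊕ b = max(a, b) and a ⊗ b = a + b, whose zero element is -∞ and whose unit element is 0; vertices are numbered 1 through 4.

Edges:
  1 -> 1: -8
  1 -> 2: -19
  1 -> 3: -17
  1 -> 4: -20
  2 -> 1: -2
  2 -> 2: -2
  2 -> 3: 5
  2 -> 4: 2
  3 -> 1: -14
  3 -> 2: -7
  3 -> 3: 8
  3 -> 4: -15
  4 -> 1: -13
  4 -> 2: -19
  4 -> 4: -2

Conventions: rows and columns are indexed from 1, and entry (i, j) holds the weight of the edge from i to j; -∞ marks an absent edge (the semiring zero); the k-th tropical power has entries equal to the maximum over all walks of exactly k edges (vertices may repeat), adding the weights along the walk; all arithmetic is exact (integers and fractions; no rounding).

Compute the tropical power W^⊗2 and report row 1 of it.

W^⊗2:
  [-16, -21, -9, -17]
  [-4, -2, 13, 0]
  [-6, 1, 16, -5]
  [-15, -21, -14, -4]
Answer: row 1 of W^⊗2 = [-16, -21, -9, -17]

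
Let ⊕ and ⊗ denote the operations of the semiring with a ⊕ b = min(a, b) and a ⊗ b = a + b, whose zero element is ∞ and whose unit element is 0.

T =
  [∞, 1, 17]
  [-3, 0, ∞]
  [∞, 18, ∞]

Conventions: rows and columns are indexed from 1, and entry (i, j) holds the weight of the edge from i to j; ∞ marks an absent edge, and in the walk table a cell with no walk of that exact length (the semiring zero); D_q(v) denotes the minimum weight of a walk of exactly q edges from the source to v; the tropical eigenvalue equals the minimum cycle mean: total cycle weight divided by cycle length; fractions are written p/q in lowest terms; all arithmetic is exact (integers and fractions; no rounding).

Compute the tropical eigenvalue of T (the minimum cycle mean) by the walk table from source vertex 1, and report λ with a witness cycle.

q=0: [0, ∞, ∞]
q=1: [∞, 1, 17]
q=2: [-2, 1, ∞]
q=3: [-2, -1, 15]
Optimal cycle mean attained by: cycle 1->2->1, total 1 + (-3), length 2.
Answer: λ = -1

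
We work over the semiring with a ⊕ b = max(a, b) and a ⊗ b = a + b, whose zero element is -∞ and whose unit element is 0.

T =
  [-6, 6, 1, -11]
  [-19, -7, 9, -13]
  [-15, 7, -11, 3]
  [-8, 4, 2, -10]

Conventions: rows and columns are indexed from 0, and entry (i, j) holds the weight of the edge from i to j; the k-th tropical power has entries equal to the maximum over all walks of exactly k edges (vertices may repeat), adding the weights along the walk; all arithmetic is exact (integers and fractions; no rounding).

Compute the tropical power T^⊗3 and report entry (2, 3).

T^⊗2:
  [-12, 8, 15, 4]
  [-6, 16, 2, 12]
  [-5, 7, 16, -6]
  [-13, 9, 13, 5]
T^⊗3:
  [0, 22, 17, 18]
  [4, 16, 25, 5]
  [1, 23, 16, 19]
  [-2, 20, 18, 16]
Key observation: the optimum is the walk 2->1->2->3, with weight 7 + 9 + 3 = 19.
Optimal value attained by: walk 2->1->2->3.
Answer: (T^⊗3)[2][3] = 19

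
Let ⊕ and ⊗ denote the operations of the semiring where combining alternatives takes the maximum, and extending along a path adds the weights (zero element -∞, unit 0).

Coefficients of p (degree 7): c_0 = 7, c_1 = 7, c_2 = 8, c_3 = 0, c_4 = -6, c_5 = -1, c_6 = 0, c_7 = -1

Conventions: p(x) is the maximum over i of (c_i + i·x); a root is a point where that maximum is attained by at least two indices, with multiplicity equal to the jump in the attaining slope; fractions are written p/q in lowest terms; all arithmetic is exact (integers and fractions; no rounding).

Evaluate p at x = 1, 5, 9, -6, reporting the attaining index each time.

p(1) = max(7+0·1=7, 7+1·1=8, 8+2·1=10, 0+3·1=3, -6+4·1=-2, -1+5·1=4, 0+6·1=6, -1+7·1=6) = 10 (attained by i=2)
p(5) = max(7+0·5=7, 7+1·5=12, 8+2·5=18, 0+3·5=15, -6+4·5=14, -1+5·5=24, 0+6·5=30, -1+7·5=34) = 34 (attained by i=7)
p(9) = max(7+0·9=7, 7+1·9=16, 8+2·9=26, 0+3·9=27, -6+4·9=30, -1+5·9=44, 0+6·9=54, -1+7·9=62) = 62 (attained by i=7)
p(-6) = max(7+0·(-6)=7, 7+1·(-6)=1, 8+2·(-6)=-4, 0+3·(-6)=-18, -6+4·(-6)=-30, -1+5·(-6)=-31, 0+6·(-6)=-36, -1+7·(-6)=-43) = 7 (attained by i=0)
Answer: p(1) = 10; p(5) = 34; p(9) = 62; p(-6) = 7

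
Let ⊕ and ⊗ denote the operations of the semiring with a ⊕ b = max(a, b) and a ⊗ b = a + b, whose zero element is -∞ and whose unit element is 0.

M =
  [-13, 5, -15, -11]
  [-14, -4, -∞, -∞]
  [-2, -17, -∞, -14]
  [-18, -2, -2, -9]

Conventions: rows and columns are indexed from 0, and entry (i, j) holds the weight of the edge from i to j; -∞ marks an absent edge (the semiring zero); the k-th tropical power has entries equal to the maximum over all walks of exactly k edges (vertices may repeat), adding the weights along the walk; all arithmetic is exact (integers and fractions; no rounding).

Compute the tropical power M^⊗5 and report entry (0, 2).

M^⊗2:
  [-9, 1, -13, -20]
  [-18, -8, -29, -25]
  [-15, 3, -16, -13]
  [-4, -6, -11, -16]
M^⊗3:
  [-13, -3, -22, -20]
  [-22, -12, -27, -29]
  [-11, -1, -15, -22]
  [-13, 1, -18, -15]
M^⊗4:
  [-17, -7, -22, -24]
  [-26, -16, -31, -33]
  [-15, -5, -24, -22]
  [-13, -3, -17, -24]
M^⊗5:
  [-21, -11, -26, -28]
  [-30, -20, -35, -37]
  [-19, -9, -24, -26]
  [-17, -7, -26, -24]
Key observation: the optimum is the walk 0->1->1->0->3->2, with weight 5 + (-4) + (-14) + (-11) + (-2) = -26.
Optimal value attained by: walk 0->1->1->0->3->2.
Answer: (M^⊗5)[0][2] = -26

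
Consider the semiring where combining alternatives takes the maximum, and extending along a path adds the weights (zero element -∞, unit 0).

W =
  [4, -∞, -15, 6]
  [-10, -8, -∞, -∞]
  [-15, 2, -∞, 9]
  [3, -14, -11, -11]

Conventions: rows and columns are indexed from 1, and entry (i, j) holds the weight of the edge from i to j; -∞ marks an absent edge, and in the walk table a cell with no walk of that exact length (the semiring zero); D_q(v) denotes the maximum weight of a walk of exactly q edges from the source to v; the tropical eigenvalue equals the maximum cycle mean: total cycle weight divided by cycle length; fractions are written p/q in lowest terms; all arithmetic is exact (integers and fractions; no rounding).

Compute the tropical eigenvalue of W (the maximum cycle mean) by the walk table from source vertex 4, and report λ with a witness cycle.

q=0: [-∞, -∞, -∞, 0]
q=1: [3, -14, -11, -11]
q=2: [7, -9, -12, 9]
q=3: [12, -5, -2, 13]
q=4: [16, 0, 2, 18]
Optimal cycle mean attained by: cycle 1->4->1, total 6 + 3, length 2.
Answer: λ = 9/2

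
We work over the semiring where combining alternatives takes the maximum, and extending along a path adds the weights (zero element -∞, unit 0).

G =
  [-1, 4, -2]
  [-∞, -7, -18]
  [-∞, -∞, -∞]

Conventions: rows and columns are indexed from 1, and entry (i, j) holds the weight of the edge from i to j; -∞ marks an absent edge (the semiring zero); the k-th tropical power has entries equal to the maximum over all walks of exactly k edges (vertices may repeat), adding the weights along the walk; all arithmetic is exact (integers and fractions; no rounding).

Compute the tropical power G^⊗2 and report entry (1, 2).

G^⊗2:
  [-2, 3, -3]
  [-∞, -14, -25]
  [-∞, -∞, -∞]
Key observation: the optimum is the walk 1->1->2, with weight (-1) + 4 = 3.
Optimal value attained by: walk 1->1->2.
Answer: (G^⊗2)[1][2] = 3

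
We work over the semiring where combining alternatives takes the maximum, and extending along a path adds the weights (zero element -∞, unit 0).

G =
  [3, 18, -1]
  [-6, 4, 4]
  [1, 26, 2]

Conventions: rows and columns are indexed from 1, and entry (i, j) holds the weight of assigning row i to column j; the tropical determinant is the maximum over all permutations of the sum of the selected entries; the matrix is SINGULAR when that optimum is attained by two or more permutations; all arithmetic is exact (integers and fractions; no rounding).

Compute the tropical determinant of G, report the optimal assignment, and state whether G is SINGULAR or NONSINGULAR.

σ = (1, 2, 3): 3 + 4 + 2 = 9
σ = (1, 3, 2): 3 + 4 + 26 = 33
σ = (2, 1, 3): 18 + (-6) + 2 = 14
σ = (2, 3, 1): 18 + 4 + 1 = 23
σ = (3, 1, 2): (-1) + (-6) + 26 = 19
σ = (3, 2, 1): (-1) + 4 + 1 = 4
Optimal value attained by: σ = (1, 3, 2).
Answer: det⊕(G) = 33; verdict: NONSINGULAR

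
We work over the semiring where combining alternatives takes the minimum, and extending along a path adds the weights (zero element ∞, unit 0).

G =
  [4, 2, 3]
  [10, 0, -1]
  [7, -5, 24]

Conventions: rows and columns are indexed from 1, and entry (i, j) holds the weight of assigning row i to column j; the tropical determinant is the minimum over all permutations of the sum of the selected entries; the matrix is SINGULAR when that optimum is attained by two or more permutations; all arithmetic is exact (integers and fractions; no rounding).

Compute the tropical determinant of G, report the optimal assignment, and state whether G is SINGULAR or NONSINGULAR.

σ = (1, 2, 3): 4 + 0 + 24 = 28
σ = (1, 3, 2): 4 + (-1) + (-5) = -2
σ = (2, 1, 3): 2 + 10 + 24 = 36
σ = (2, 3, 1): 2 + (-1) + 7 = 8
σ = (3, 1, 2): 3 + 10 + (-5) = 8
σ = (3, 2, 1): 3 + 0 + 7 = 10
Optimal value attained by: σ = (1, 3, 2).
Answer: det⊕(G) = -2; verdict: NONSINGULAR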